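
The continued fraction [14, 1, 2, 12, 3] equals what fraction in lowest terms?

Using pₖ = aₖpₖ₋₁ + pₖ₋₂ and qₖ = aₖqₖ₋₁ + qₖ₋₂:
  k=0: a=14, p=14, q=1
  k=1: a=1, p=15, q=1
  k=2: a=2, p=44, q=3
  k=3: a=12, p=543, q=37
  k=4: a=3, p=1673, q=114

1673/114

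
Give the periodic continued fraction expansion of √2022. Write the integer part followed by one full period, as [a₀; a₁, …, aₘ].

a₀ = ⌊√2022⌋ = 44.
With m₀=0, d₀=1 and mₖ₊₁ = dₖaₖ − mₖ, dₖ₊₁ = (n − mₖ₊₁²)/dₖ, aₖ₊₁ = ⌊(a₀+mₖ₊₁)/dₖ₊₁⌋:
  k=1: m=44, d=86, a=1
  k=2: m=42, d=3, a=28
  k=3: m=42, d=86, a=1
  k=4: m=44, d=1, a=88
d=1 and a=2a₀=88 at k=4, so the next step gives (m, d) = (44, 86) again — its k=1 value — and the period has length 4.

[44; 1, 28, 1, 88]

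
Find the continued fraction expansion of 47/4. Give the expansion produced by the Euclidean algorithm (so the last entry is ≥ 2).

[11; 1, 3]

47 = 11·4 + 3
4 = 1·3 + 1
3 = 3·1 + 0  (stop)
So 47/4 = [11; 1, 3].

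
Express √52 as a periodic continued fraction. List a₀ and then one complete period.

a₀ = ⌊√52⌋ = 7.
With m₀=0, d₀=1 and mₖ₊₁ = dₖaₖ − mₖ, dₖ₊₁ = (n − mₖ₊₁²)/dₖ, aₖ₊₁ = ⌊(a₀+mₖ₊₁)/dₖ₊₁⌋:
  k=1: m=7, d=3, a=4
  k=2: m=5, d=9, a=1
  k=3: m=4, d=4, a=2
  k=4: m=4, d=9, a=1
  k=5: m=5, d=3, a=4
  k=6: m=7, d=1, a=14
d=1 and a=2a₀=14 at k=6, so the next step gives (m, d) = (7, 3) again — its k=1 value — and the period has length 6.

[7; 4, 1, 2, 1, 4, 14]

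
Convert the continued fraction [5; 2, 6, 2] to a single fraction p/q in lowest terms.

Fold from the inside: start with 2/1.
  6 + 1/2 = 13/2
  2 + 2/13 = 28/13
  5 + 13/28 = 153/28

153/28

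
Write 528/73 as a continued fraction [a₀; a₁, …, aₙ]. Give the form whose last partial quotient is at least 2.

528 = 7×73 + 17
73 = 4×17 + 5
17 = 3×5 + 2
5 = 2×2 + 1
2 = 2×1 + 0  (stop)
So 528/73 = [7; 4, 3, 2, 2].

[7; 4, 3, 2, 2]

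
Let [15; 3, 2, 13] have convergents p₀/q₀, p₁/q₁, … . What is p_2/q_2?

Using pₖ = aₖpₖ₋₁ + pₖ₋₂, qₖ = aₖqₖ₋₁ + qₖ₋₂ (with p₋₁=1, p₋₂=0, q₋₁=0, q₋₂=1):
  k=0: a=15, p=15, q=1
  k=1: a=3, p=46, q=3
  k=2: a=2, p=107, q=7

107/7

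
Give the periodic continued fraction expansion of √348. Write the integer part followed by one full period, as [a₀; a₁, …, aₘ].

[18; 1, 1, 1, 8, 1, 1, 1, 36]

a₀ = ⌊√348⌋ = 18.
With m₀=0, d₀=1 and mₖ₊₁ = dₖaₖ − mₖ, dₖ₊₁ = (n − mₖ₊₁²)/dₖ, aₖ₊₁ = ⌊(a₀+mₖ₊₁)/dₖ₊₁⌋:
  k=1: m=18, d=24, a=1
  k=2: m=6, d=13, a=1
  k=3: m=7, d=23, a=1
  k=4: m=16, d=4, a=8
  k=5: m=16, d=23, a=1
  k=6: m=7, d=13, a=1
  k=7: m=6, d=24, a=1
  k=8: m=18, d=1, a=36
d=1 and a=2a₀=36 at k=8, so the next step gives (m, d) = (18, 24) again — its k=1 value — and the period has length 8.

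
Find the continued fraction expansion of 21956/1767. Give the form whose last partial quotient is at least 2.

[12; 2, 2, 1, 6, 9, 4]

21956 = 12*1767 + 752
1767 = 2*752 + 263
752 = 2*263 + 226
263 = 1*226 + 37
226 = 6*37 + 4
37 = 9*4 + 1
4 = 4*1 + 0  (stop)
So 21956/1767 = [12; 2, 2, 1, 6, 9, 4].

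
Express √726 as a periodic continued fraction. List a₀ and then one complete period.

[26; 1, 16, 1, 52]

a₀ = ⌊√726⌋ = 26.
With m₀=0, d₀=1 and mₖ₊₁ = dₖaₖ − mₖ, dₖ₊₁ = (n − mₖ₊₁²)/dₖ, aₖ₊₁ = ⌊(a₀+mₖ₊₁)/dₖ₊₁⌋:
  k=1: m=26, d=50, a=1
  k=2: m=24, d=3, a=16
  k=3: m=24, d=50, a=1
  k=4: m=26, d=1, a=52
d=1 and a=2a₀=52 at k=4, so the next step gives (m, d) = (26, 50) again — its k=1 value — and the period has length 4.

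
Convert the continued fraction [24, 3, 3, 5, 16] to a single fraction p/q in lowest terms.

20851/858

Using pₖ = aₖpₖ₋₁ + pₖ₋₂ and qₖ = aₖqₖ₋₁ + qₖ₋₂:
  k=0: a=24, p=24, q=1
  k=1: a=3, p=73, q=3
  k=2: a=3, p=243, q=10
  k=3: a=5, p=1288, q=53
  k=4: a=16, p=20851, q=858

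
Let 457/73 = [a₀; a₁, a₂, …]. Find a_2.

1

457 = 6·73 + 19   →  a_0 = 6
73 = 3·19 + 16   →  a_1 = 3
19 = 1·16 + 3   →  a_2 = 1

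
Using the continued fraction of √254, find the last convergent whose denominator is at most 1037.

√254 = [15; 1, 14, 1, 30, …] (period length 4).
Convergents:
  p_0/q_0 = 15/1
  p_1/q_1 = 16/1
  p_2/q_2 = 239/15
  p_3/q_3 = 255/16
  p_4/q_4 = 7889/495
  p_5/q_5 = 8144/511
  p_6/q_6 = 121905/7649
q_5 = 511 ≤ 1037 < 7649 = q_6, so the answer is 8144/511.

8144/511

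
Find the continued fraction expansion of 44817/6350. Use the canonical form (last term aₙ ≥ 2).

[7; 17, 3, 3, 3, 1, 3, 2]

44817 = 7×6350 + 367
6350 = 17×367 + 111
367 = 3×111 + 34
111 = 3×34 + 9
34 = 3×9 + 7
9 = 1×7 + 2
7 = 3×2 + 1
2 = 2×1 + 0  (stop)
So 44817/6350 = [7; 17, 3, 3, 3, 1, 3, 2].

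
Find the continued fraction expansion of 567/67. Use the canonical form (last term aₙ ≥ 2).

[8; 2, 6, 5]

567 = 8*67 + 31
67 = 2*31 + 5
31 = 6*5 + 1
5 = 5*1 + 0  (stop)
So 567/67 = [8; 2, 6, 5].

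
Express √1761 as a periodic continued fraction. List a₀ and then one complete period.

[41; 1, 26, 1, 82]

a₀ = ⌊√1761⌋ = 41.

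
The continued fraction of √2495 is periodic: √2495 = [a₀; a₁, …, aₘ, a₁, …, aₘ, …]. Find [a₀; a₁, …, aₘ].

a₀ = ⌊√2495⌋ = 49.
With m₀=0, d₀=1 and mₖ₊₁ = dₖaₖ − mₖ, dₖ₊₁ = (n − mₖ₊₁²)/dₖ, aₖ₊₁ = ⌊(a₀+mₖ₊₁)/dₖ₊₁⌋:
  k=1: m=49, d=94, a=1
  k=2: m=45, d=5, a=18
  k=3: m=45, d=94, a=1
  k=4: m=49, d=1, a=98
d=1 and a=2a₀=98 at k=4, so the next step gives (m, d) = (49, 94) again — its k=1 value — and the period has length 4.

[49; 1, 18, 1, 98]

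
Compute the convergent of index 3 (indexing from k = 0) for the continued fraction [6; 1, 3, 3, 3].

88/13

Using pₖ = aₖpₖ₋₁ + pₖ₋₂, qₖ = aₖqₖ₋₁ + qₖ₋₂ (with p₋₁=1, p₋₂=0, q₋₁=0, q₋₂=1):
  k=0: a=6, p=6, q=1
  k=1: a=1, p=7, q=1
  k=2: a=3, p=27, q=4
  k=3: a=3, p=88, q=13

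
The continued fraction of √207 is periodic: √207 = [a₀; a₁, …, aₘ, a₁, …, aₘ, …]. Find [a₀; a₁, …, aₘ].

a₀ = ⌊√207⌋ = 14.
With m₀=0, d₀=1 and mₖ₊₁ = dₖaₖ − mₖ, dₖ₊₁ = (n − mₖ₊₁²)/dₖ, aₖ₊₁ = ⌊(a₀+mₖ₊₁)/dₖ₊₁⌋:
  k=1: m=14, d=11, a=2
  k=2: m=8, d=13, a=1
  k=3: m=5, d=14, a=1
  k=4: m=9, d=9, a=2
  k=5: m=9, d=14, a=1
  k=6: m=5, d=13, a=1
  k=7: m=8, d=11, a=2
  k=8: m=14, d=1, a=28
d=1 and a=2a₀=28 at k=8, so the next step gives (m, d) = (14, 11) again — its k=1 value — and the period has length 8.

[14; 2, 1, 1, 2, 1, 1, 2, 28]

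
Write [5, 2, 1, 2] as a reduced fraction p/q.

Fold from the inside: start with 2/1.
  1 + 1/2 = 3/2
  2 + 2/3 = 8/3
  5 + 3/8 = 43/8

43/8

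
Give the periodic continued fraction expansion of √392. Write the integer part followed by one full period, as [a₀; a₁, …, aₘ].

[19; 1, 3, 1, 38]

a₀ = ⌊√392⌋ = 19.
With m₀=0, d₀=1 and mₖ₊₁ = dₖaₖ − mₖ, dₖ₊₁ = (n − mₖ₊₁²)/dₖ, aₖ₊₁ = ⌊(a₀+mₖ₊₁)/dₖ₊₁⌋:
  k=1: m=19, d=31, a=1
  k=2: m=12, d=8, a=3
  k=3: m=12, d=31, a=1
  k=4: m=19, d=1, a=38
d=1 and a=2a₀=38 at k=4, so the next step gives (m, d) = (19, 31) again — its k=1 value — and the period has length 4.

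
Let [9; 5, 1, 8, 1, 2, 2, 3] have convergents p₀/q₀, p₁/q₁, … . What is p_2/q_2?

Using pₖ = aₖpₖ₋₁ + pₖ₋₂, qₖ = aₖqₖ₋₁ + qₖ₋₂ (with p₋₁=1, p₋₂=0, q₋₁=0, q₋₂=1):
  k=0: a=9, p=9, q=1
  k=1: a=5, p=46, q=5
  k=2: a=1, p=55, q=6

55/6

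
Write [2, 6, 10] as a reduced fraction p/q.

Using pₖ = aₖpₖ₋₁ + pₖ₋₂ and qₖ = aₖqₖ₋₁ + qₖ₋₂:
  k=0: a=2, p=2, q=1
  k=1: a=6, p=13, q=6
  k=2: a=10, p=132, q=61

132/61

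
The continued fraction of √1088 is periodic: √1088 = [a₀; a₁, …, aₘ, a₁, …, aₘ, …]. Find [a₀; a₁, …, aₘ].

[32; 1, 64]

a₀ = ⌊√1088⌋ = 32.
With m₀=0, d₀=1 and mₖ₊₁ = dₖaₖ − mₖ, dₖ₊₁ = (n − mₖ₊₁²)/dₖ, aₖ₊₁ = ⌊(a₀+mₖ₊₁)/dₖ₊₁⌋:
  k=1: m=32, d=64, a=1
  k=2: m=32, d=1, a=64
d=1 and a=2a₀=64 at k=2, so the next step gives (m, d) = (32, 64) again — its k=1 value — and the period has length 2.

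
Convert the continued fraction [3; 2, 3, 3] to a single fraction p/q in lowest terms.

79/23

Using pₖ = aₖpₖ₋₁ + pₖ₋₂ and qₖ = aₖqₖ₋₁ + qₖ₋₂:
  k=0: a=3, p=3, q=1
  k=1: a=2, p=7, q=2
  k=2: a=3, p=24, q=7
  k=3: a=3, p=79, q=23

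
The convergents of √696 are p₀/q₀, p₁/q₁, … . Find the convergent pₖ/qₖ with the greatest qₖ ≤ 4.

√696 = [26; 2, 1, 1, 1, 1, 1, 2, 52, …] (period length 8).
Convergents:
  p_0/q_0 = 26/1
  p_1/q_1 = 53/2
  p_2/q_2 = 79/3
  p_3/q_3 = 132/5
q_2 = 3 ≤ 4 < 5 = q_3, so the answer is 79/3.

79/3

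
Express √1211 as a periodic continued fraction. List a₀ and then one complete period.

[34; 1, 3, 1, 68]

a₀ = ⌊√1211⌋ = 34.
With m₀=0, d₀=1 and mₖ₊₁ = dₖaₖ − mₖ, dₖ₊₁ = (n − mₖ₊₁²)/dₖ, aₖ₊₁ = ⌊(a₀+mₖ₊₁)/dₖ₊₁⌋:
  k=1: m=34, d=55, a=1
  k=2: m=21, d=14, a=3
  k=3: m=21, d=55, a=1
  k=4: m=34, d=1, a=68
d=1 and a=2a₀=68 at k=4, so the next step gives (m, d) = (34, 55) again — its k=1 value — and the period has length 4.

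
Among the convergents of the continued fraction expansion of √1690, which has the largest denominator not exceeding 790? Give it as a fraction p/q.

√1690 = [41; 9, 8, 9, 82, …] (period length 4).
Convergents:
  p_0/q_0 = 41/1
  p_1/q_1 = 370/9
  p_2/q_2 = 3001/73
  p_3/q_3 = 27379/666
  p_4/q_4 = 2248079/54685
q_3 = 666 ≤ 790 < 54685 = q_4, so the answer is 27379/666.

27379/666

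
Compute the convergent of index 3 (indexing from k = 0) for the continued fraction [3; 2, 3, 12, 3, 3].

295/86

Using pₖ = aₖpₖ₋₁ + pₖ₋₂, qₖ = aₖqₖ₋₁ + qₖ₋₂ (with p₋₁=1, p₋₂=0, q₋₁=0, q₋₂=1):
  k=0: a=3, p=3, q=1
  k=1: a=2, p=7, q=2
  k=2: a=3, p=24, q=7
  k=3: a=12, p=295, q=86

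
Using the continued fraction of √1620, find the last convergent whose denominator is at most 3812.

51841/1288

√1620 = [40; 4, 80, …] (period length 2).
Convergents:
  p_0/q_0 = 40/1
  p_1/q_1 = 161/4
  p_2/q_2 = 12920/321
  p_3/q_3 = 51841/1288
  p_4/q_4 = 4160200/103361
q_3 = 1288 ≤ 3812 < 103361 = q_4, so the answer is 51841/1288.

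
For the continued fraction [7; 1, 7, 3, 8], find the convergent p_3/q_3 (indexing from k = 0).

Using pₖ = aₖpₖ₋₁ + pₖ₋₂, qₖ = aₖqₖ₋₁ + qₖ₋₂ (with p₋₁=1, p₋₂=0, q₋₁=0, q₋₂=1):
  k=0: a=7, p=7, q=1
  k=1: a=1, p=8, q=1
  k=2: a=7, p=63, q=8
  k=3: a=3, p=197, q=25

197/25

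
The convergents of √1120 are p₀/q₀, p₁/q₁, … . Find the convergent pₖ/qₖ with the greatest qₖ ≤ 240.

√1120 = [33; 2, 6, 1, 15, 1, 6, 2, 66, …] (period length 8).
Convergents:
  p_0/q_0 = 33/1
  p_1/q_1 = 67/2
  p_2/q_2 = 435/13
  p_3/q_3 = 502/15
  p_4/q_4 = 7965/238
  p_5/q_5 = 8467/253
q_4 = 238 ≤ 240 < 253 = q_5, so the answer is 7965/238.

7965/238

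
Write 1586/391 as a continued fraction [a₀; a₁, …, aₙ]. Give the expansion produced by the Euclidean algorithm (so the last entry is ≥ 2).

[4; 17, 1, 3, 2, 2]

1586 = 4*391 + 22
391 = 17*22 + 17
22 = 1*17 + 5
17 = 3*5 + 2
5 = 2*2 + 1
2 = 2*1 + 0  (stop)
So 1586/391 = [4; 17, 1, 3, 2, 2].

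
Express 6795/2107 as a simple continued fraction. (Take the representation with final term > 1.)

[3; 4, 2, 4, 17, 3]

6795 = 3×2107 + 474
2107 = 4×474 + 211
474 = 2×211 + 52
211 = 4×52 + 3
52 = 17×3 + 1
3 = 3×1 + 0  (stop)
So 6795/2107 = [3; 4, 2, 4, 17, 3].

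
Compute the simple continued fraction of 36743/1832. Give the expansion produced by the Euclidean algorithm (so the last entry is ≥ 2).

36743 = 20×1832 + 103
1832 = 17×103 + 81
103 = 1×81 + 22
81 = 3×22 + 15
22 = 1×15 + 7
15 = 2×7 + 1
7 = 7×1 + 0  (stop)
So 36743/1832 = [20; 17, 1, 3, 1, 2, 7].

[20; 17, 1, 3, 1, 2, 7]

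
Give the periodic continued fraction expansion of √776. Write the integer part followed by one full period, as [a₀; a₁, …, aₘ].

[27; 1, 5, 1, 54]

a₀ = ⌊√776⌋ = 27.
With m₀=0, d₀=1 and mₖ₊₁ = dₖaₖ − mₖ, dₖ₊₁ = (n − mₖ₊₁²)/dₖ, aₖ₊₁ = ⌊(a₀+mₖ₊₁)/dₖ₊₁⌋:
  k=1: m=27, d=47, a=1
  k=2: m=20, d=8, a=5
  k=3: m=20, d=47, a=1
  k=4: m=27, d=1, a=54
d=1 and a=2a₀=54 at k=4, so the next step gives (m, d) = (27, 47) again — its k=1 value — and the period has length 4.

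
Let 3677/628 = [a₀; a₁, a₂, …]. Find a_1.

1

3677 = 5·628 + 537   →  a_0 = 5
628 = 1·537 + 91   →  a_1 = 1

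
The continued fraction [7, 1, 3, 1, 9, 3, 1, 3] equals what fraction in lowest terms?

5886/755

Using pₖ = aₖpₖ₋₁ + pₖ₋₂ and qₖ = aₖqₖ₋₁ + qₖ₋₂:
  k=0: a=7, p=7, q=1
  k=1: a=1, p=8, q=1
  k=2: a=3, p=31, q=4
  k=3: a=1, p=39, q=5
  k=4: a=9, p=382, q=49
  k=5: a=3, p=1185, q=152
  k=6: a=1, p=1567, q=201
  k=7: a=3, p=5886, q=755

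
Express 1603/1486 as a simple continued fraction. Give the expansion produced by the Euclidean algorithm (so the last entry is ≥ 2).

[1; 12, 1, 2, 2, 1, 11]

1603 = 1*1486 + 117
1486 = 12*117 + 82
117 = 1*82 + 35
82 = 2*35 + 12
35 = 2*12 + 11
12 = 1*11 + 1
11 = 11*1 + 0  (stop)
So 1603/1486 = [1; 12, 1, 2, 2, 1, 11].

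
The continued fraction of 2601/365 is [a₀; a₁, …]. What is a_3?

2601 = 7·365 + 46   →  a_0 = 7
365 = 7·46 + 43   →  a_1 = 7
46 = 1·43 + 3   →  a_2 = 1
43 = 14·3 + 1   →  a_3 = 14

14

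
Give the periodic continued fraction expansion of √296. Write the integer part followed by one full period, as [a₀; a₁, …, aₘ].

a₀ = ⌊√296⌋ = 17.

[17; 4, 1, 7, 1, 4, 34]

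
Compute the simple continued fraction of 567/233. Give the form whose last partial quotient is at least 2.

567 = 2*233 + 101
233 = 2*101 + 31
101 = 3*31 + 8
31 = 3*8 + 7
8 = 1*7 + 1
7 = 7*1 + 0  (stop)
So 567/233 = [2; 2, 3, 3, 1, 7].

[2; 2, 3, 3, 1, 7]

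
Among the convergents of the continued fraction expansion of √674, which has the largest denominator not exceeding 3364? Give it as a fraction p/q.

35074/1351

√674 = [25; 1, 24, 1, 50, …] (period length 4).
Convergents:
  p_0/q_0 = 25/1
  p_1/q_1 = 26/1
  p_2/q_2 = 649/25
  p_3/q_3 = 675/26
  p_4/q_4 = 34399/1325
  p_5/q_5 = 35074/1351
  p_6/q_6 = 876175/33749
q_5 = 1351 ≤ 3364 < 33749 = q_6, so the answer is 35074/1351.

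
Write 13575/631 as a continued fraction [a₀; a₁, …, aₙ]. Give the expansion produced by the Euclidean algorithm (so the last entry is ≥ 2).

13575 = 21×631 + 324
631 = 1×324 + 307
324 = 1×307 + 17
307 = 18×17 + 1
17 = 17×1 + 0  (stop)
So 13575/631 = [21; 1, 1, 18, 17].

[21; 1, 1, 18, 17]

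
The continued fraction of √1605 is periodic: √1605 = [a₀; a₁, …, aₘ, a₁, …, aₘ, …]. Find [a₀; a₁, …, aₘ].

a₀ = ⌊√1605⌋ = 40.
With m₀=0, d₀=1 and mₖ₊₁ = dₖaₖ − mₖ, dₖ₊₁ = (n − mₖ₊₁²)/dₖ, aₖ₊₁ = ⌊(a₀+mₖ₊₁)/dₖ₊₁⌋:
  k=1: m=40, d=5, a=16
  k=2: m=40, d=1, a=80
d=1 and a=2a₀=80 at k=2, so the next step gives (m, d) = (40, 5) again — its k=1 value — and the period has length 2.

[40; 16, 80]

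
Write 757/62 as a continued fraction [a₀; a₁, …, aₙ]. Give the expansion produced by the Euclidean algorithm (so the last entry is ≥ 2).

757 = 12×62 + 13
62 = 4×13 + 10
13 = 1×10 + 3
10 = 3×3 + 1
3 = 3×1 + 0  (stop)
So 757/62 = [12; 4, 1, 3, 3].

[12; 4, 1, 3, 3]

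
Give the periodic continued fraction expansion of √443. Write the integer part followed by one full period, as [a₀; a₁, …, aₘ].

a₀ = ⌊√443⌋ = 21.
With m₀=0, d₀=1 and mₖ₊₁ = dₖaₖ − mₖ, dₖ₊₁ = (n − mₖ₊₁²)/dₖ, aₖ₊₁ = ⌊(a₀+mₖ₊₁)/dₖ₊₁⌋:
  k=1: m=21, d=2, a=21
  k=2: m=21, d=1, a=42
d=1 and a=2a₀=42 at k=2, so the next step gives (m, d) = (21, 2) again — its k=1 value — and the period has length 2.

[21; 21, 42]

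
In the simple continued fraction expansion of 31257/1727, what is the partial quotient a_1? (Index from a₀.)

10

31257 = 18·1727 + 171   →  a_0 = 18
1727 = 10·171 + 17   →  a_1 = 10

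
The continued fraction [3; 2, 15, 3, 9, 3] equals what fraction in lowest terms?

Using pₖ = aₖpₖ₋₁ + pₖ₋₂ and qₖ = aₖqₖ₋₁ + qₖ₋₂:
  k=0: a=3, p=3, q=1
  k=1: a=2, p=7, q=2
  k=2: a=15, p=108, q=31
  k=3: a=3, p=331, q=95
  k=4: a=9, p=3087, q=886
  k=5: a=3, p=9592, q=2753

9592/2753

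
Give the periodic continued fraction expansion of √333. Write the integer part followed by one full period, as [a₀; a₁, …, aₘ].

[18; 4, 36]

a₀ = ⌊√333⌋ = 18.
With m₀=0, d₀=1 and mₖ₊₁ = dₖaₖ − mₖ, dₖ₊₁ = (n − mₖ₊₁²)/dₖ, aₖ₊₁ = ⌊(a₀+mₖ₊₁)/dₖ₊₁⌋:
  k=1: m=18, d=9, a=4
  k=2: m=18, d=1, a=36
d=1 and a=2a₀=36 at k=2, so the next step gives (m, d) = (18, 9) again — its k=1 value — and the period has length 2.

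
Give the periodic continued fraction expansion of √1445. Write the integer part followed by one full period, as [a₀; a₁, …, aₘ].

[38; 76]

a₀ = ⌊√1445⌋ = 38.
With m₀=0, d₀=1 and mₖ₊₁ = dₖaₖ − mₖ, dₖ₊₁ = (n − mₖ₊₁²)/dₖ, aₖ₊₁ = ⌊(a₀+mₖ₊₁)/dₖ₊₁⌋:
  k=1: m=38, d=1, a=76
d=1 and a=2a₀=76 at k=1, so the next step gives (m, d) = (38, 1) again — its k=1 value — and the period has length 1.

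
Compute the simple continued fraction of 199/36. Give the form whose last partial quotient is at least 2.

[5; 1, 1, 8, 2]

199 = 5×36 + 19
36 = 1×19 + 17
19 = 1×17 + 2
17 = 8×2 + 1
2 = 2×1 + 0  (stop)
So 199/36 = [5; 1, 1, 8, 2].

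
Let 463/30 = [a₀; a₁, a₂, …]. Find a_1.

2

463 = 15·30 + 13   →  a_0 = 15
30 = 2·13 + 4   →  a_1 = 2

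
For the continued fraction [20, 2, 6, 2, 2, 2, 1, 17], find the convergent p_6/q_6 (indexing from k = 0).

Using pₖ = aₖpₖ₋₁ + pₖ₋₂, qₖ = aₖqₖ₋₁ + qₖ₋₂ (with p₋₁=1, p₋₂=0, q₋₁=0, q₋₂=1):
  k=0: a=20, p=20, q=1
  k=1: a=2, p=41, q=2
  k=2: a=6, p=266, q=13
  k=3: a=2, p=573, q=28
  k=4: a=2, p=1412, q=69
  k=5: a=2, p=3397, q=166
  k=6: a=1, p=4809, q=235

4809/235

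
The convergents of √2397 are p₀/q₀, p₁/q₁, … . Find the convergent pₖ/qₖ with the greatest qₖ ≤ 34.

1175/24

√2397 = [48; 1, 23, 2, 23, 1, 96, …] (period length 6).
Convergents:
  p_0/q_0 = 48/1
  p_1/q_1 = 49/1
  p_2/q_2 = 1175/24
  p_3/q_3 = 2399/49
q_2 = 24 ≤ 34 < 49 = q_3, so the answer is 1175/24.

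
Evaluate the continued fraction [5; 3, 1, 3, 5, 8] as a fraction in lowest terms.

3407/647

Using pₖ = aₖpₖ₋₁ + pₖ₋₂ and qₖ = aₖqₖ₋₁ + qₖ₋₂:
  k=0: a=5, p=5, q=1
  k=1: a=3, p=16, q=3
  k=2: a=1, p=21, q=4
  k=3: a=3, p=79, q=15
  k=4: a=5, p=416, q=79
  k=5: a=8, p=3407, q=647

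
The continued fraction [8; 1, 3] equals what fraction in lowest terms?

Fold from the inside: start with 3/1.
  1 + 1/3 = 4/3
  8 + 3/4 = 35/4

35/4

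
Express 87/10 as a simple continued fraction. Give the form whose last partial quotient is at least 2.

[8; 1, 2, 3]

87 = 8×10 + 7
10 = 1×7 + 3
7 = 2×3 + 1
3 = 3×1 + 0  (stop)
So 87/10 = [8; 1, 2, 3].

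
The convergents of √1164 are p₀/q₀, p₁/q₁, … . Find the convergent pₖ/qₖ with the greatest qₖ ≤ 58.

580/17

√1164 = [34; 8, 1, 1, 16, 1, 1, 8, 68, …] (period length 8).
Convergents:
  p_0/q_0 = 34/1
  p_1/q_1 = 273/8
  p_2/q_2 = 307/9
  p_3/q_3 = 580/17
  p_4/q_4 = 9587/281
q_3 = 17 ≤ 58 < 281 = q_4, so the answer is 580/17.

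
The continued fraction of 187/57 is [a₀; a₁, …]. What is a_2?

1

187 = 3·57 + 16   →  a_0 = 3
57 = 3·16 + 9   →  a_1 = 3
16 = 1·9 + 7   →  a_2 = 1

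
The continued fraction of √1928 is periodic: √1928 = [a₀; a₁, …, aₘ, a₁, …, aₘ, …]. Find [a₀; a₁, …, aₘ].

[43; 1, 9, 1, 86]

a₀ = ⌊√1928⌋ = 43.
With m₀=0, d₀=1 and mₖ₊₁ = dₖaₖ − mₖ, dₖ₊₁ = (n − mₖ₊₁²)/dₖ, aₖ₊₁ = ⌊(a₀+mₖ₊₁)/dₖ₊₁⌋:
  k=1: m=43, d=79, a=1
  k=2: m=36, d=8, a=9
  k=3: m=36, d=79, a=1
  k=4: m=43, d=1, a=86
d=1 and a=2a₀=86 at k=4, so the next step gives (m, d) = (43, 79) again — its k=1 value — and the period has length 4.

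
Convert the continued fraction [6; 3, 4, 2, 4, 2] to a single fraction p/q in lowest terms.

1811/287

Using pₖ = aₖpₖ₋₁ + pₖ₋₂ and qₖ = aₖqₖ₋₁ + qₖ₋₂:
  k=0: a=6, p=6, q=1
  k=1: a=3, p=19, q=3
  k=2: a=4, p=82, q=13
  k=3: a=2, p=183, q=29
  k=4: a=4, p=814, q=129
  k=5: a=2, p=1811, q=287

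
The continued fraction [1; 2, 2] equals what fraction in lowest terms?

Using pₖ = aₖpₖ₋₁ + pₖ₋₂ and qₖ = aₖqₖ₋₁ + qₖ₋₂:
  k=0: a=1, p=1, q=1
  k=1: a=2, p=3, q=2
  k=2: a=2, p=7, q=5

7/5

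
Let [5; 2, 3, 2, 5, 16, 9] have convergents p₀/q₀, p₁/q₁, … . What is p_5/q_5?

7655/1408

Using pₖ = aₖpₖ₋₁ + pₖ₋₂, qₖ = aₖqₖ₋₁ + qₖ₋₂ (with p₋₁=1, p₋₂=0, q₋₁=0, q₋₂=1):
  k=0: a=5, p=5, q=1
  k=1: a=2, p=11, q=2
  k=2: a=3, p=38, q=7
  k=3: a=2, p=87, q=16
  k=4: a=5, p=473, q=87
  k=5: a=16, p=7655, q=1408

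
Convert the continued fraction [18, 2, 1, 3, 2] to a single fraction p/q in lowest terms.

Fold from the inside: start with 2/1.
  3 + 1/2 = 7/2
  1 + 2/7 = 9/7
  2 + 7/9 = 25/9
  18 + 9/25 = 459/25

459/25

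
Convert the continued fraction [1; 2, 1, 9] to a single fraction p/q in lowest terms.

39/29

Using pₖ = aₖpₖ₋₁ + pₖ₋₂ and qₖ = aₖqₖ₋₁ + qₖ₋₂:
  k=0: a=1, p=1, q=1
  k=1: a=2, p=3, q=2
  k=2: a=1, p=4, q=3
  k=3: a=9, p=39, q=29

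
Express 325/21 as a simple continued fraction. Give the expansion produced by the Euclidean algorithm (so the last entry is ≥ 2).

[15; 2, 10]

325 = 15*21 + 10
21 = 2*10 + 1
10 = 10*1 + 0  (stop)
So 325/21 = [15; 2, 10].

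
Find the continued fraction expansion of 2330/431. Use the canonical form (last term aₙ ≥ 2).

[5; 2, 2, 6, 4, 3]

2330 = 5·431 + 175
431 = 2·175 + 81
175 = 2·81 + 13
81 = 6·13 + 3
13 = 4·3 + 1
3 = 3·1 + 0  (stop)
So 2330/431 = [5; 2, 2, 6, 4, 3].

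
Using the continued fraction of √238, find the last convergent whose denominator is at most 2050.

11663/756

√238 = [15; 2, 2, 1, 14, 1, 2, 2, 30, …] (period length 8).
Convergents:
  p_0/q_0 = 15/1
  p_1/q_1 = 31/2
  p_2/q_2 = 77/5
  p_3/q_3 = 108/7
  p_4/q_4 = 1589/103
  p_5/q_5 = 1697/110
  p_6/q_6 = 4983/323
  p_7/q_7 = 11663/756
  p_8/q_8 = 354873/23003
q_7 = 756 ≤ 2050 < 23003 = q_8, so the answer is 11663/756.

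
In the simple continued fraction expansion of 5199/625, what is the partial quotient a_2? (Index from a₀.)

7

5199 = 8·625 + 199   →  a_0 = 8
625 = 3·199 + 28   →  a_1 = 3
199 = 7·28 + 3   →  a_2 = 7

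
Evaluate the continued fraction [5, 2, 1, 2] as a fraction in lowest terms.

43/8

Using pₖ = aₖpₖ₋₁ + pₖ₋₂ and qₖ = aₖqₖ₋₁ + qₖ₋₂:
  k=0: a=5, p=5, q=1
  k=1: a=2, p=11, q=2
  k=2: a=1, p=16, q=3
  k=3: a=2, p=43, q=8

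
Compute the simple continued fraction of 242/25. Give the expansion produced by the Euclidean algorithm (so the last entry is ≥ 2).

[9; 1, 2, 8]

242 = 9*25 + 17
25 = 1*17 + 8
17 = 2*8 + 1
8 = 8*1 + 0  (stop)
So 242/25 = [9; 1, 2, 8].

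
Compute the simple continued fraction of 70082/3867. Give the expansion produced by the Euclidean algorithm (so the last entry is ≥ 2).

[18; 8, 8, 14, 1, 3]

70082 = 18*3867 + 476
3867 = 8*476 + 59
476 = 8*59 + 4
59 = 14*4 + 3
4 = 1*3 + 1
3 = 3*1 + 0  (stop)
So 70082/3867 = [18; 8, 8, 14, 1, 3].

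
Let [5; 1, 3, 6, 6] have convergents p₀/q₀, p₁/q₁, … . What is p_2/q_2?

Using pₖ = aₖpₖ₋₁ + pₖ₋₂, qₖ = aₖqₖ₋₁ + qₖ₋₂ (with p₋₁=1, p₋₂=0, q₋₁=0, q₋₂=1):
  k=0: a=5, p=5, q=1
  k=1: a=1, p=6, q=1
  k=2: a=3, p=23, q=4

23/4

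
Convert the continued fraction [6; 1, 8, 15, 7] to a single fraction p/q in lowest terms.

6621/961

Using pₖ = aₖpₖ₋₁ + pₖ₋₂ and qₖ = aₖqₖ₋₁ + qₖ₋₂:
  k=0: a=6, p=6, q=1
  k=1: a=1, p=7, q=1
  k=2: a=8, p=62, q=9
  k=3: a=15, p=937, q=136
  k=4: a=7, p=6621, q=961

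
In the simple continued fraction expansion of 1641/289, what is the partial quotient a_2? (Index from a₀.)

2

1641 = 5·289 + 196   →  a_0 = 5
289 = 1·196 + 93   →  a_1 = 1
196 = 2·93 + 10   →  a_2 = 2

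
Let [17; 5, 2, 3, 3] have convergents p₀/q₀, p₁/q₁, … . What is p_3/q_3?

653/38

Using pₖ = aₖpₖ₋₁ + pₖ₋₂, qₖ = aₖqₖ₋₁ + qₖ₋₂ (with p₋₁=1, p₋₂=0, q₋₁=0, q₋₂=1):
  k=0: a=17, p=17, q=1
  k=1: a=5, p=86, q=5
  k=2: a=2, p=189, q=11
  k=3: a=3, p=653, q=38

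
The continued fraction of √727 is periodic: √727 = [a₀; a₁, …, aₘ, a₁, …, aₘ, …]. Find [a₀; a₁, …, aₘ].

[26; 1, 25, 1, 52]

a₀ = ⌊√727⌋ = 26.
With m₀=0, d₀=1 and mₖ₊₁ = dₖaₖ − mₖ, dₖ₊₁ = (n − mₖ₊₁²)/dₖ, aₖ₊₁ = ⌊(a₀+mₖ₊₁)/dₖ₊₁⌋:
  k=1: m=26, d=51, a=1
  k=2: m=25, d=2, a=25
  k=3: m=25, d=51, a=1
  k=4: m=26, d=1, a=52
d=1 and a=2a₀=52 at k=4, so the next step gives (m, d) = (26, 51) again — its k=1 value — and the period has length 4.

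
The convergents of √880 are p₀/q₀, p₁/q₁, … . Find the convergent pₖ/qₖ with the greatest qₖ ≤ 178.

5221/176

√880 = [29; 1, 1, 1, 58, …] (period length 4).
Convergents:
  p_0/q_0 = 29/1
  p_1/q_1 = 30/1
  p_2/q_2 = 59/2
  p_3/q_3 = 89/3
  p_4/q_4 = 5221/176
  p_5/q_5 = 5310/179
q_4 = 176 ≤ 178 < 179 = q_5, so the answer is 5221/176.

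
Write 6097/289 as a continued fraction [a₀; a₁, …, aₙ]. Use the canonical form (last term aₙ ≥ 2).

6097 = 21*289 + 28
289 = 10*28 + 9
28 = 3*9 + 1
9 = 9*1 + 0  (stop)
So 6097/289 = [21; 10, 3, 9].

[21; 10, 3, 9]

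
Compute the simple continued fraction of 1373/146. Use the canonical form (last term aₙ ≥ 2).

[9; 2, 2, 9, 3]

1373 = 9*146 + 59
146 = 2*59 + 28
59 = 2*28 + 3
28 = 9*3 + 1
3 = 3*1 + 0  (stop)
So 1373/146 = [9; 2, 2, 9, 3].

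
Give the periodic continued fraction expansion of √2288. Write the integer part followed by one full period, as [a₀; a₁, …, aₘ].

[47; 1, 4, 1, 94]

a₀ = ⌊√2288⌋ = 47.
With m₀=0, d₀=1 and mₖ₊₁ = dₖaₖ − mₖ, dₖ₊₁ = (n − mₖ₊₁²)/dₖ, aₖ₊₁ = ⌊(a₀+mₖ₊₁)/dₖ₊₁⌋:
  k=1: m=47, d=79, a=1
  k=2: m=32, d=16, a=4
  k=3: m=32, d=79, a=1
  k=4: m=47, d=1, a=94
d=1 and a=2a₀=94 at k=4, so the next step gives (m, d) = (47, 79) again — its k=1 value — and the period has length 4.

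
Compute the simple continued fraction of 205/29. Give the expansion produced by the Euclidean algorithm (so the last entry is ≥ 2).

205 = 7×29 + 2
29 = 14×2 + 1
2 = 2×1 + 0  (stop)
So 205/29 = [7; 14, 2].

[7; 14, 2]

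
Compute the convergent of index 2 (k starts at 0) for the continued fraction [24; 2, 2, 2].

122/5

Using pₖ = aₖpₖ₋₁ + pₖ₋₂, qₖ = aₖqₖ₋₁ + qₖ₋₂ (with p₋₁=1, p₋₂=0, q₋₁=0, q₋₂=1):
  k=0: a=24, p=24, q=1
  k=1: a=2, p=49, q=2
  k=2: a=2, p=122, q=5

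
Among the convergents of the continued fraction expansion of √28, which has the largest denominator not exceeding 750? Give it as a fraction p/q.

1307/247

√28 = [5; 3, 2, 3, 10, …] (period length 4).
Convergents:
  p_0/q_0 = 5/1
  p_1/q_1 = 16/3
  p_2/q_2 = 37/7
  p_3/q_3 = 127/24
  p_4/q_4 = 1307/247
  p_5/q_5 = 4048/765
q_4 = 247 ≤ 750 < 765 = q_5, so the answer is 1307/247.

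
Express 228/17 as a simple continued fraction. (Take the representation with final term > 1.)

228 = 13*17 + 7
17 = 2*7 + 3
7 = 2*3 + 1
3 = 3*1 + 0  (stop)
So 228/17 = [13; 2, 2, 3].

[13; 2, 2, 3]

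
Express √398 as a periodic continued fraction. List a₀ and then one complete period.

[19; 1, 18, 1, 38]

a₀ = ⌊√398⌋ = 19.
With m₀=0, d₀=1 and mₖ₊₁ = dₖaₖ − mₖ, dₖ₊₁ = (n − mₖ₊₁²)/dₖ, aₖ₊₁ = ⌊(a₀+mₖ₊₁)/dₖ₊₁⌋:
  k=1: m=19, d=37, a=1
  k=2: m=18, d=2, a=18
  k=3: m=18, d=37, a=1
  k=4: m=19, d=1, a=38
d=1 and a=2a₀=38 at k=4, so the next step gives (m, d) = (19, 37) again — its k=1 value — and the period has length 4.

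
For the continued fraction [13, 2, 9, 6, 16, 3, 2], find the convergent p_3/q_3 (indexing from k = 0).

1563/116

Using pₖ = aₖpₖ₋₁ + pₖ₋₂, qₖ = aₖqₖ₋₁ + qₖ₋₂ (with p₋₁=1, p₋₂=0, q₋₁=0, q₋₂=1):
  k=0: a=13, p=13, q=1
  k=1: a=2, p=27, q=2
  k=2: a=9, p=256, q=19
  k=3: a=6, p=1563, q=116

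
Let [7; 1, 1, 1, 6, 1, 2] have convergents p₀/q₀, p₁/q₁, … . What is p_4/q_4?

153/20

Using pₖ = aₖpₖ₋₁ + pₖ₋₂, qₖ = aₖqₖ₋₁ + qₖ₋₂ (with p₋₁=1, p₋₂=0, q₋₁=0, q₋₂=1):
  k=0: a=7, p=7, q=1
  k=1: a=1, p=8, q=1
  k=2: a=1, p=15, q=2
  k=3: a=1, p=23, q=3
  k=4: a=6, p=153, q=20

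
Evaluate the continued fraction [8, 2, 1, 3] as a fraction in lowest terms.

92/11

Fold from the inside: start with 3/1.
  1 + 1/3 = 4/3
  2 + 3/4 = 11/4
  8 + 4/11 = 92/11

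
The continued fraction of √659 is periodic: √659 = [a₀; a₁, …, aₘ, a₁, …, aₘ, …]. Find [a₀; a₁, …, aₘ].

[25; 1, 2, 25, 2, 1, 50]

a₀ = ⌊√659⌋ = 25.
With m₀=0, d₀=1 and mₖ₊₁ = dₖaₖ − mₖ, dₖ₊₁ = (n − mₖ₊₁²)/dₖ, aₖ₊₁ = ⌊(a₀+mₖ₊₁)/dₖ₊₁⌋:
  k=1: m=25, d=34, a=1
  k=2: m=9, d=17, a=2
  k=3: m=25, d=2, a=25
  k=4: m=25, d=17, a=2
  k=5: m=9, d=34, a=1
  k=6: m=25, d=1, a=50
d=1 and a=2a₀=50 at k=6, so the next step gives (m, d) = (25, 34) again — its k=1 value — and the period has length 6.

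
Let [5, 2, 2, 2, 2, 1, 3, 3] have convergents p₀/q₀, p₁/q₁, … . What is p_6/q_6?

823/152

Using pₖ = aₖpₖ₋₁ + pₖ₋₂, qₖ = aₖqₖ₋₁ + qₖ₋₂ (with p₋₁=1, p₋₂=0, q₋₁=0, q₋₂=1):
  k=0: a=5, p=5, q=1
  k=1: a=2, p=11, q=2
  k=2: a=2, p=27, q=5
  k=3: a=2, p=65, q=12
  k=4: a=2, p=157, q=29
  k=5: a=1, p=222, q=41
  k=6: a=3, p=823, q=152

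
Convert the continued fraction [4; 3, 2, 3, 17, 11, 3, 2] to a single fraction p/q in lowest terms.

Fold from the inside: start with 2/1.
  3 + 1/2 = 7/2
  11 + 2/7 = 79/7
  17 + 7/79 = 1350/79
  3 + 79/1350 = 4129/1350
  2 + 1350/4129 = 9608/4129
  3 + 4129/9608 = 32953/9608
  4 + 9608/32953 = 141420/32953

141420/32953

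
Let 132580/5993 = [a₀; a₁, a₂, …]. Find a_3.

132580 = 22·5993 + 734   →  a_0 = 22
5993 = 8·734 + 121   →  a_1 = 8
734 = 6·121 + 8   →  a_2 = 6
121 = 15·8 + 1   →  a_3 = 15

15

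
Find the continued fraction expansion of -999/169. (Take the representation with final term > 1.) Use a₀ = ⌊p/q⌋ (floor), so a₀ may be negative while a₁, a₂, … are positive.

-999 = -6×169 + 15
169 = 11×15 + 4
15 = 3×4 + 3
4 = 1×3 + 1
3 = 3×1 + 0  (stop)
So -999/169 = [-6; 11, 3, 1, 3].

[-6; 11, 3, 1, 3]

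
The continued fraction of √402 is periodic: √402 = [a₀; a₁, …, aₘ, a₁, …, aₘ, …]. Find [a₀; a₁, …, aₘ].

a₀ = ⌊√402⌋ = 20.
With m₀=0, d₀=1 and mₖ₊₁ = dₖaₖ − mₖ, dₖ₊₁ = (n − mₖ₊₁²)/dₖ, aₖ₊₁ = ⌊(a₀+mₖ₊₁)/dₖ₊₁⌋:
  k=1: m=20, d=2, a=20
  k=2: m=20, d=1, a=40
d=1 and a=2a₀=40 at k=2, so the next step gives (m, d) = (20, 2) again — its k=1 value — and the period has length 2.

[20; 20, 40]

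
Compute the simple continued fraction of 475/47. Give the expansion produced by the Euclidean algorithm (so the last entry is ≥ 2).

[10; 9, 2, 2]

475 = 10×47 + 5
47 = 9×5 + 2
5 = 2×2 + 1
2 = 2×1 + 0  (stop)
So 475/47 = [10; 9, 2, 2].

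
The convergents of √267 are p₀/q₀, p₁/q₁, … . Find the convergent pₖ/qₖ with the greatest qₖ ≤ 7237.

77681/4754

√267 = [16; 2, 1, 15, 1, 2, 32, …] (period length 6).
Convergents:
  p_0/q_0 = 16/1
  p_1/q_1 = 33/2
  p_2/q_2 = 49/3
  p_3/q_3 = 768/47
  p_4/q_4 = 817/50
  p_5/q_5 = 2402/147
  p_6/q_6 = 77681/4754
  p_7/q_7 = 157764/9655
q_6 = 4754 ≤ 7237 < 9655 = q_7, so the answer is 77681/4754.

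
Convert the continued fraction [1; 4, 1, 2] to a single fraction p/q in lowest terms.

Using pₖ = aₖpₖ₋₁ + pₖ₋₂ and qₖ = aₖqₖ₋₁ + qₖ₋₂:
  k=0: a=1, p=1, q=1
  k=1: a=4, p=5, q=4
  k=2: a=1, p=6, q=5
  k=3: a=2, p=17, q=14

17/14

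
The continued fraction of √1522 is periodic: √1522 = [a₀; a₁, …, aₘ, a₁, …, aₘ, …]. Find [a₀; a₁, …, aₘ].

a₀ = ⌊√1522⌋ = 39.
With m₀=0, d₀=1 and mₖ₊₁ = dₖaₖ − mₖ, dₖ₊₁ = (n − mₖ₊₁²)/dₖ, aₖ₊₁ = ⌊(a₀+mₖ₊₁)/dₖ₊₁⌋:
  k=1: m=39, d=1, a=78
d=1 and a=2a₀=78 at k=1, so the next step gives (m, d) = (39, 1) again — its k=1 value — and the period has length 1.

[39; 78]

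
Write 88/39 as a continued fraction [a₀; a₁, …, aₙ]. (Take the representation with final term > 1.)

[2; 3, 1, 9]

88 = 2×39 + 10
39 = 3×10 + 9
10 = 1×9 + 1
9 = 9×1 + 0  (stop)
So 88/39 = [2; 3, 1, 9].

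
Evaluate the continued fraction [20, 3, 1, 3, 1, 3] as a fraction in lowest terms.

Fold from the inside: start with 3/1.
  1 + 1/3 = 4/3
  3 + 3/4 = 15/4
  1 + 4/15 = 19/15
  3 + 15/19 = 72/19
  20 + 19/72 = 1459/72

1459/72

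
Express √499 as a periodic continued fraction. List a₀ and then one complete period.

a₀ = ⌊√499⌋ = 22.
With m₀=0, d₀=1 and mₖ₊₁ = dₖaₖ − mₖ, dₖ₊₁ = (n − mₖ₊₁²)/dₖ, aₖ₊₁ = ⌊(a₀+mₖ₊₁)/dₖ₊₁⌋:
  k=1: m=22, d=15, a=2
  k=2: m=8, d=29, a=1
  k=3: m=21, d=2, a=21
  k=4: m=21, d=29, a=1
  k=5: m=8, d=15, a=2
  k=6: m=22, d=1, a=44
d=1 and a=2a₀=44 at k=6, so the next step gives (m, d) = (22, 15) again — its k=1 value — and the period has length 6.

[22; 2, 1, 21, 1, 2, 44]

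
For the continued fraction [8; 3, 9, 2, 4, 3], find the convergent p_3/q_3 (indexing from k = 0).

491/59

Using pₖ = aₖpₖ₋₁ + pₖ₋₂, qₖ = aₖqₖ₋₁ + qₖ₋₂ (with p₋₁=1, p₋₂=0, q₋₁=0, q₋₂=1):
  k=0: a=8, p=8, q=1
  k=1: a=3, p=25, q=3
  k=2: a=9, p=233, q=28
  k=3: a=2, p=491, q=59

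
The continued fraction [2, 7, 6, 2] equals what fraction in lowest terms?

199/93

Fold from the inside: start with 2/1.
  6 + 1/2 = 13/2
  7 + 2/13 = 93/13
  2 + 13/93 = 199/93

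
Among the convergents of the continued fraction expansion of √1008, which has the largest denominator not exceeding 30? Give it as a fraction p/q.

√1008 = [31; 1, 2, 1, 62, …] (period length 4).
Convergents:
  p_0/q_0 = 31/1
  p_1/q_1 = 32/1
  p_2/q_2 = 95/3
  p_3/q_3 = 127/4
  p_4/q_4 = 7969/251
q_3 = 4 ≤ 30 < 251 = q_4, so the answer is 127/4.

127/4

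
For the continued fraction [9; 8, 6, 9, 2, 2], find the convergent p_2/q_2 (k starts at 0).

Using pₖ = aₖpₖ₋₁ + pₖ₋₂, qₖ = aₖqₖ₋₁ + qₖ₋₂ (with p₋₁=1, p₋₂=0, q₋₁=0, q₋₂=1):
  k=0: a=9, p=9, q=1
  k=1: a=8, p=73, q=8
  k=2: a=6, p=447, q=49

447/49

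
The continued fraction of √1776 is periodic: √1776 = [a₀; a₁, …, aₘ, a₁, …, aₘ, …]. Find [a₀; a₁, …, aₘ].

[42; 7, 84]

a₀ = ⌊√1776⌋ = 42.
With m₀=0, d₀=1 and mₖ₊₁ = dₖaₖ − mₖ, dₖ₊₁ = (n − mₖ₊₁²)/dₖ, aₖ₊₁ = ⌊(a₀+mₖ₊₁)/dₖ₊₁⌋:
  k=1: m=42, d=12, a=7
  k=2: m=42, d=1, a=84
d=1 and a=2a₀=84 at k=2, so the next step gives (m, d) = (42, 12) again — its k=1 value — and the period has length 2.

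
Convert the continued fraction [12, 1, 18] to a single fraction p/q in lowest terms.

Fold from the inside: start with 18/1.
  1 + 1/18 = 19/18
  12 + 18/19 = 246/19

246/19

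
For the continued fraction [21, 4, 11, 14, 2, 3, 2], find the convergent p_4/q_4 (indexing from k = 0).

27894/1313

Using pₖ = aₖpₖ₋₁ + pₖ₋₂, qₖ = aₖqₖ₋₁ + qₖ₋₂ (with p₋₁=1, p₋₂=0, q₋₁=0, q₋₂=1):
  k=0: a=21, p=21, q=1
  k=1: a=4, p=85, q=4
  k=2: a=11, p=956, q=45
  k=3: a=14, p=13469, q=634
  k=4: a=2, p=27894, q=1313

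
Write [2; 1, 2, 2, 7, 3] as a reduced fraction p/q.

Using pₖ = aₖpₖ₋₁ + pₖ₋₂ and qₖ = aₖqₖ₋₁ + qₖ₋₂:
  k=0: a=2, p=2, q=1
  k=1: a=1, p=3, q=1
  k=2: a=2, p=8, q=3
  k=3: a=2, p=19, q=7
  k=4: a=7, p=141, q=52
  k=5: a=3, p=442, q=163

442/163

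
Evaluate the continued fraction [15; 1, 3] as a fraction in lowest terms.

63/4

Using pₖ = aₖpₖ₋₁ + pₖ₋₂ and qₖ = aₖqₖ₋₁ + qₖ₋₂:
  k=0: a=15, p=15, q=1
  k=1: a=1, p=16, q=1
  k=2: a=3, p=63, q=4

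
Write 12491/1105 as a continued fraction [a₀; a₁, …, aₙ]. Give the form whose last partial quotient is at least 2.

[11; 3, 3, 2, 6, 2, 3]

12491 = 11·1105 + 336
1105 = 3·336 + 97
336 = 3·97 + 45
97 = 2·45 + 7
45 = 6·7 + 3
7 = 2·3 + 1
3 = 3·1 + 0  (stop)
So 12491/1105 = [11; 3, 3, 2, 6, 2, 3].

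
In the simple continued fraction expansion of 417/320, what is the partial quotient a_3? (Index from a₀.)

2

417 = 1·320 + 97   →  a_0 = 1
320 = 3·97 + 29   →  a_1 = 3
97 = 3·29 + 10   →  a_2 = 3
29 = 2·10 + 9   →  a_3 = 2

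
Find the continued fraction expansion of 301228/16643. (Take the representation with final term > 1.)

[18; 10, 16, 17, 6]

301228 = 18×16643 + 1654
16643 = 10×1654 + 103
1654 = 16×103 + 6
103 = 17×6 + 1
6 = 6×1 + 0  (stop)
So 301228/16643 = [18; 10, 16, 17, 6].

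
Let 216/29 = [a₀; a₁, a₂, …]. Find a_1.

216 = 7·29 + 13   →  a_0 = 7
29 = 2·13 + 3   →  a_1 = 2

2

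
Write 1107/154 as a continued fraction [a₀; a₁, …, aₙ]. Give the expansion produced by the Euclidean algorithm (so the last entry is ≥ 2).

[7; 5, 3, 4, 2]

1107 = 7*154 + 29
154 = 5*29 + 9
29 = 3*9 + 2
9 = 4*2 + 1
2 = 2*1 + 0  (stop)
So 1107/154 = [7; 5, 3, 4, 2].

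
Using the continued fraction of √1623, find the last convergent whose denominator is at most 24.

282/7

√1623 = [40; 3, 2, 26, 2, 3, 80, …] (period length 6).
Convergents:
  p_0/q_0 = 40/1
  p_1/q_1 = 121/3
  p_2/q_2 = 282/7
  p_3/q_3 = 7453/185
q_2 = 7 ≤ 24 < 185 = q_3, so the answer is 282/7.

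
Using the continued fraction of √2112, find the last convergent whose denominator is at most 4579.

√2112 = [45; 1, 21, 1, 90, …] (period length 4).
Convergents:
  p_0/q_0 = 45/1
  p_1/q_1 = 46/1
  p_2/q_2 = 1011/22
  p_3/q_3 = 1057/23
  p_4/q_4 = 96141/2092
  p_5/q_5 = 97198/2115
  p_6/q_6 = 2137299/46507
q_5 = 2115 ≤ 4579 < 46507 = q_6, so the answer is 97198/2115.

97198/2115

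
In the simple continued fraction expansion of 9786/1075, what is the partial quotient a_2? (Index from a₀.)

1

9786 = 9·1075 + 111   →  a_0 = 9
1075 = 9·111 + 76   →  a_1 = 9
111 = 1·76 + 35   →  a_2 = 1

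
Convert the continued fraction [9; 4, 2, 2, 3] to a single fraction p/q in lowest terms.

692/75

Using pₖ = aₖpₖ₋₁ + pₖ₋₂ and qₖ = aₖqₖ₋₁ + qₖ₋₂:
  k=0: a=9, p=9, q=1
  k=1: a=4, p=37, q=4
  k=2: a=2, p=83, q=9
  k=3: a=2, p=203, q=22
  k=4: a=3, p=692, q=75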